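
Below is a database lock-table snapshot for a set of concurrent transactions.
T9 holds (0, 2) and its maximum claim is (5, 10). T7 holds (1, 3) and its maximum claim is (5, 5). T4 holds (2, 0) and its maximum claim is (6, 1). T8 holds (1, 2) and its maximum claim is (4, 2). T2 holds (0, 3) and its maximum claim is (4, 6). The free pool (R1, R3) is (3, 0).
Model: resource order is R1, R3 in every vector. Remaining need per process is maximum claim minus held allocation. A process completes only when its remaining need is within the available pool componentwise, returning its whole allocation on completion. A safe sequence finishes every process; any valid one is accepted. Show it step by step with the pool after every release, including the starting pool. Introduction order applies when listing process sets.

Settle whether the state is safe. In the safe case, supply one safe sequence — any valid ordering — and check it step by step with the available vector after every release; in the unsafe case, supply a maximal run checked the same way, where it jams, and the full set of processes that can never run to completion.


The state is SAFE; one workable sequence: T8, T7, T2, T4, T9.
Key observation: at T8 the run first touches a limit — (3, 0) against (3, 0), exact on a resource it actually requests.
Check, step by step:
  pool = (3, 0)
  T8 needs (3, 0) <= (3, 0) -> finishes; pool += (1, 2) = (4, 2)
  T7 needs (4, 2) <= (4, 2) -> finishes; pool += (1, 3) = (5, 5)
  T2 needs (4, 3) <= (5, 5) -> finishes; pool += (0, 3) = (5, 8)
  T4 needs (4, 1) <= (5, 8) -> finishes; pool += (2, 0) = (7, 8)
  T9 needs (5, 8) <= (7, 8) -> finishes; pool += (0, 2) = (7, 10)


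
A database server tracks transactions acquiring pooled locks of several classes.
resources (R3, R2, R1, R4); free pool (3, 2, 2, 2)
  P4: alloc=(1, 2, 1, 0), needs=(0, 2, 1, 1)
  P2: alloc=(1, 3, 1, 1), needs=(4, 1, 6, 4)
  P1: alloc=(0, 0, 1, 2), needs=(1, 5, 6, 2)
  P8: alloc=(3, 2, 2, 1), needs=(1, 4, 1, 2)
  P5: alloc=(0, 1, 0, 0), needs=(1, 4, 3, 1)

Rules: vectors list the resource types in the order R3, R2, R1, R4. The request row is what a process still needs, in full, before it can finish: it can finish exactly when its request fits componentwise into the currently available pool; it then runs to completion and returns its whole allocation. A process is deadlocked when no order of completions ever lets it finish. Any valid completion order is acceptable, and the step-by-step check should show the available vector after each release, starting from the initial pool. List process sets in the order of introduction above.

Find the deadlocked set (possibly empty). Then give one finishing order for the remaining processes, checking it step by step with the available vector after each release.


Deadlocked: P2 and P1.
Key observation: the wall is R1: completing P4, P5, P8 brings the pool only to (7, 7, 5, 3), and all the rest need more.
The rest can finish in the order P4, P5, P8. Verifying each step:
  pool = (3, 2, 2, 2)
  run P4 (needs (0, 2, 1, 1), free (3, 2, 2, 2)); after release of (1, 2, 1, 0) the pool is (4, 4, 3, 2)
  run P5 (needs (1, 4, 3, 1), free (4, 4, 3, 2)); after release of (0, 1, 0, 0) the pool is (4, 5, 3, 2)
  run P8 (needs (1, 4, 1, 2), free (4, 5, 3, 2)); after release of (3, 2, 2, 1) the pool is (7, 7, 5, 3)
The blocked processes can never fit:
  blocked: P2 wants (4, 1, 6, 4), pool (7, 7, 5, 3) — not enough R1 and R4
  blocked: P1 wants (1, 5, 6, 2), pool (7, 7, 5, 3) — not enough R1


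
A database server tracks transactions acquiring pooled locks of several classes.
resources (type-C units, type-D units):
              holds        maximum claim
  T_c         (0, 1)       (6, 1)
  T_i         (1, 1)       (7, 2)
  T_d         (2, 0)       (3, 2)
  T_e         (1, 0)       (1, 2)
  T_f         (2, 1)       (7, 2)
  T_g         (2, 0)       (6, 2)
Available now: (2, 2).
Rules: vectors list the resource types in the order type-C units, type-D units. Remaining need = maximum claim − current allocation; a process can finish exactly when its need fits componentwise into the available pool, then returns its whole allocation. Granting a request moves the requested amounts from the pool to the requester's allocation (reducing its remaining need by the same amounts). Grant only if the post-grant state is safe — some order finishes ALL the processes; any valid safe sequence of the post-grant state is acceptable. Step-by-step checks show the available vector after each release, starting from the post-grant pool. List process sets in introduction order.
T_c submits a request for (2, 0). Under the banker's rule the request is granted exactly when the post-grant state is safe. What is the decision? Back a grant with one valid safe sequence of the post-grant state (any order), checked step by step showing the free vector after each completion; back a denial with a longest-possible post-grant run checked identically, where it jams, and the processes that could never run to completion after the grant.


DENY: after the grant no complete ordering would exist.
Key observation: the wall is type-C units: completing T_e, T_d brings the pool only to (3, 2), and all the rest need more.
After a pretend grant, a maximal execution: T_e, T_d — then nothing else fits. Check, step by step:
  pool = (0, 2)
  T_e needs (0, 2) <= (0, 2) -> finishes; pool += (1, 0) = (1, 2)
  T_d needs (1, 2) <= (1, 2) -> finishes; pool += (2, 0) = (3, 2)
  T_c cannot run: need (4, 0) vs free (3, 2) (insufficient type-C units)
  T_i cannot run: need (6, 1) vs free (3, 2) (insufficient type-C units)
  T_f cannot run: need (5, 1) vs free (3, 2) (insufficient type-C units)
  T_g cannot run: need (4, 2) vs free (3, 2) (insufficient type-C units)
Had the request been granted, T_c, T_i, T_f and T_g could never finish.


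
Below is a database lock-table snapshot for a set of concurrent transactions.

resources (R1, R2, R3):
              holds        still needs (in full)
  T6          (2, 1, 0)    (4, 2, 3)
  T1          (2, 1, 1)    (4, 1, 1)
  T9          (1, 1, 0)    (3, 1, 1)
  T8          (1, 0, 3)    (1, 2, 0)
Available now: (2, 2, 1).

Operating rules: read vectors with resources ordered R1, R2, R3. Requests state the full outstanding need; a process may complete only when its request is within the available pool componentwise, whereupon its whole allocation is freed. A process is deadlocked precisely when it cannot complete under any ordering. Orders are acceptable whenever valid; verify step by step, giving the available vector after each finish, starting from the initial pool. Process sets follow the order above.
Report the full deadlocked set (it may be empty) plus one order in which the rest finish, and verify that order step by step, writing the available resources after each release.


Nothing here is deadlocked.
Key observation: T8 fits the free pool immediately, and its release cascades until everyone finishes.
One completion order for the rest: T8, T9, T1, T6. Walking it through:
  pool = (2, 2, 1)
  T8 needs (1, 2, 0) <= (2, 2, 1) -> finishes; pool += (1, 0, 3) = (3, 2, 4)
  T9 needs (3, 1, 1) <= (3, 2, 4) -> finishes; pool += (1, 1, 0) = (4, 3, 4)
  T1 needs (4, 1, 1) <= (4, 3, 4) -> finishes; pool += (2, 1, 1) = (6, 4, 5)
  T6 needs (4, 2, 3) <= (6, 4, 5) -> finishes; pool += (2, 1, 0) = (8, 5, 5)


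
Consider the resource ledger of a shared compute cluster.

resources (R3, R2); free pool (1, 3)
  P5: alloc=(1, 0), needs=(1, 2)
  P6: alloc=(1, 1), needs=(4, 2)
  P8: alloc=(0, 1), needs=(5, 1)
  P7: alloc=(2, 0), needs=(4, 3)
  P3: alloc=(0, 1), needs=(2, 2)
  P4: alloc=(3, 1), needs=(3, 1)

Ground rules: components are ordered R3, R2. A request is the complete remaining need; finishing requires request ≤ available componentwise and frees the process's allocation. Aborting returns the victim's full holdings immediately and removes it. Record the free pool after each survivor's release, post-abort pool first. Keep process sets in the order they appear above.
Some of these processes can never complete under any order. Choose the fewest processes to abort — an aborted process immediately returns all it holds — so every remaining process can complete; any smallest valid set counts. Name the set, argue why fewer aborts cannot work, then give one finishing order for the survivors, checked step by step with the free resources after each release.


Abort P7.
Key observation: aborting P7 returns (2, 0), and P6 — hopeless before — runs at step 2 with the returned capacity in the pool.
Why nothing smaller works: aborting no one leaves the state deadlocked as given.
Survivors finish in the order: P5, P6, P4, P3, P8. Check, step by step (pool after the aborts first):
  pool = (3, 3)
  P5 needs (1, 2) <= (3, 3) -> finishes; pool += (1, 0) = (4, 3)
  P6 needs (4, 2) <= (4, 3) -> finishes; pool += (1, 1) = (5, 4)
  P4 needs (3, 1) <= (5, 4) -> finishes; pool += (3, 1) = (8, 5)
  P3 needs (2, 2) <= (8, 5) -> finishes; pool += (0, 1) = (8, 6)
  P8 needs (5, 1) <= (8, 6) -> finishes; pool += (0, 1) = (8, 7)


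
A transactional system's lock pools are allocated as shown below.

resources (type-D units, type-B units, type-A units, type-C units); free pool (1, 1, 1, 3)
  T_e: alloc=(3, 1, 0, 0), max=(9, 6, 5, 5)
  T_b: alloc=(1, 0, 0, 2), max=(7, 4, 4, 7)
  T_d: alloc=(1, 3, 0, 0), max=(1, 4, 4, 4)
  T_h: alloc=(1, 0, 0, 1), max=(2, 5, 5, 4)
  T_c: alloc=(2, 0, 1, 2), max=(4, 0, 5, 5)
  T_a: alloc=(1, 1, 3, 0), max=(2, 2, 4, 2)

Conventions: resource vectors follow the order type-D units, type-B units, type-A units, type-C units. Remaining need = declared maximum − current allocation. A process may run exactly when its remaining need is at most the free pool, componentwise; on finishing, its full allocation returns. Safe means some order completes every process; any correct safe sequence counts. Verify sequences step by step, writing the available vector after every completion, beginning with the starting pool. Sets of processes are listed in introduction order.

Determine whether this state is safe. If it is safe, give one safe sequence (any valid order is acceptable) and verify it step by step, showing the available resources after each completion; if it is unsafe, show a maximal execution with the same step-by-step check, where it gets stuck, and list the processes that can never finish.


The state is SAFE; one workable sequence: T_a, T_c, T_d, T_h, T_e, T_b.
Key observation: the order's first zero-slack moment is T_a ((1, 1, 1, 2) needed, (1, 1, 1, 3) free — a requested resource with nothing to spare).
Verifying each step:
  pool = (1, 1, 1, 3)
  T_a needs (1, 1, 1, 2) <= (1, 1, 1, 3) -> finishes; pool += (1, 1, 3, 0) = (2, 2, 4, 3)
  T_c needs (2, 0, 4, 3) <= (2, 2, 4, 3) -> finishes; pool += (2, 0, 1, 2) = (4, 2, 5, 5)
  T_d needs (0, 1, 4, 4) <= (4, 2, 5, 5) -> finishes; pool += (1, 3, 0, 0) = (5, 5, 5, 5)
  T_h needs (1, 5, 5, 3) <= (5, 5, 5, 5) -> finishes; pool += (1, 0, 0, 1) = (6, 5, 5, 6)
  T_e needs (6, 5, 5, 5) <= (6, 5, 5, 6) -> finishes; pool += (3, 1, 0, 0) = (9, 6, 5, 6)
  T_b needs (6, 4, 4, 5) <= (9, 6, 5, 6) -> finishes; pool += (1, 0, 0, 2) = (10, 6, 5, 8)


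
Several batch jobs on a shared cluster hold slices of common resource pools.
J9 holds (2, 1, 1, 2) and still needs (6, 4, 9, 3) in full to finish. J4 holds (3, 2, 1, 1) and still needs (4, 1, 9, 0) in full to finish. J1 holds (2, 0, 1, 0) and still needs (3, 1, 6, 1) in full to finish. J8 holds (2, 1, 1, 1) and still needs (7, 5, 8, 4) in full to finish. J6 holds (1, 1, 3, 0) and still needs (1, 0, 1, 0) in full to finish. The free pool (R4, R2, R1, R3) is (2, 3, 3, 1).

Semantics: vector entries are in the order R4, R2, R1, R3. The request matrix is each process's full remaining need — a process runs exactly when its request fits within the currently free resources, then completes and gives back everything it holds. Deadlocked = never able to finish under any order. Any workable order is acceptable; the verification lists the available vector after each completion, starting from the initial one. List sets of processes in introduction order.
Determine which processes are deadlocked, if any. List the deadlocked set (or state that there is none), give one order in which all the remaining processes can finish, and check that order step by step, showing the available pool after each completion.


The deadlocked set is J9, J4 and J8.
Key observation: R1 is the bottleneck — with J6, J1 done the pool holds (5, 4, 7, 1), short of every remaining need.
One completion order for the rest: J6, J1. Step-by-step check:
  pool = (2, 3, 3, 1)
  J6: need (1, 0, 1, 0) fits (2, 3, 3, 1); releases (1, 1, 3, 0), pool now (3, 4, 6, 1)
  J1: need (3, 1, 6, 1) fits (3, 4, 6, 1); releases (2, 0, 1, 0), pool now (5, 4, 7, 1)
None of the blocked processes ever fits:
  blocked: J9 wants (6, 4, 9, 3), pool (5, 4, 7, 1) — not enough R4, R1 and R3
  blocked: J4 wants (4, 1, 9, 0), pool (5, 4, 7, 1) — not enough R1
  blocked: J8 wants (7, 5, 8, 4), pool (5, 4, 7, 1) — not enough R4, R2, R1 and R3


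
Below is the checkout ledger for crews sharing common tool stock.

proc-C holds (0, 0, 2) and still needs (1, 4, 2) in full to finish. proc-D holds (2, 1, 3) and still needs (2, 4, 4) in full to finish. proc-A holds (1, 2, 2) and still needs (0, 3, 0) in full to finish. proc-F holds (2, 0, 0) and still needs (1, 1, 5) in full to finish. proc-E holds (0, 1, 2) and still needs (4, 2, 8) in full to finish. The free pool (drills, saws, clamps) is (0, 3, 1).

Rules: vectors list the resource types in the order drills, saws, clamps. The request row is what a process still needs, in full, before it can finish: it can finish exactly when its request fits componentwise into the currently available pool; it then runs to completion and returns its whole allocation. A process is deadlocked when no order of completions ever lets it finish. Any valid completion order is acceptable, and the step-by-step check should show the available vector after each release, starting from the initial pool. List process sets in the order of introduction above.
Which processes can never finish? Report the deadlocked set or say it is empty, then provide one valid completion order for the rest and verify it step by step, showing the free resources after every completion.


Nothing here is deadlocked.
Key observation: starting with proc-A, each completion frees enough for the next — no one is permanently blocked.
The rest can finish in the order proc-A, proc-C, proc-F, proc-D, proc-E. Verifying each step:
  pool = (0, 3, 1)
  proc-A: need (0, 3, 0) fits (0, 3, 1); releases (1, 2, 2), pool now (1, 5, 3)
  proc-C: need (1, 4, 2) fits (1, 5, 3); releases (0, 0, 2), pool now (1, 5, 5)
  proc-F: need (1, 1, 5) fits (1, 5, 5); releases (2, 0, 0), pool now (3, 5, 5)
  proc-D: need (2, 4, 4) fits (3, 5, 5); releases (2, 1, 3), pool now (5, 6, 8)
  proc-E: need (4, 2, 8) fits (5, 6, 8); releases (0, 1, 2), pool now (5, 7, 10)


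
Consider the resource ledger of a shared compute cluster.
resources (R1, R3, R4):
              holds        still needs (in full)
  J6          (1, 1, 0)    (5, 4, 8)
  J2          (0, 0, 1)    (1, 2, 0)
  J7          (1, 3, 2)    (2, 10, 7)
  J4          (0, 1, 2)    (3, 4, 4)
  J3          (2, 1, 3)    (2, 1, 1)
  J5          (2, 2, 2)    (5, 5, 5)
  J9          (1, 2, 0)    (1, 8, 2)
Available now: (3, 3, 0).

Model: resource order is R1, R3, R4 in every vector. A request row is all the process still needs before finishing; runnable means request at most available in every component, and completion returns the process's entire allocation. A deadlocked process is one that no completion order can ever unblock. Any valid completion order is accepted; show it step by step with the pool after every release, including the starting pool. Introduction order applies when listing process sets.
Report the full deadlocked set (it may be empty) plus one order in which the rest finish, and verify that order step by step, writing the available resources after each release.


The deadlocked set is empty.
Key observation: J2 can run right away; the returned allocation unlocks the remaining processes in turn.
The rest can finish in the order J2, J3, J4, J5, J6, J9, J7. Verifying each step:
  pool = (3, 3, 0)
  run J2 (needs (1, 2, 0), free (3, 3, 0)); after release of (0, 0, 1) the pool is (3, 3, 1)
  run J3 (needs (2, 1, 1), free (3, 3, 1)); after release of (2, 1, 3) the pool is (5, 4, 4)
  run J4 (needs (3, 4, 4), free (5, 4, 4)); after release of (0, 1, 2) the pool is (5, 5, 6)
  run J5 (needs (5, 5, 5), free (5, 5, 6)); after release of (2, 2, 2) the pool is (7, 7, 8)
  run J6 (needs (5, 4, 8), free (7, 7, 8)); after release of (1, 1, 0) the pool is (8, 8, 8)
  run J9 (needs (1, 8, 2), free (8, 8, 8)); after release of (1, 2, 0) the pool is (9, 10, 8)
  run J7 (needs (2, 10, 7), free (9, 10, 8)); after release of (1, 3, 2) the pool is (10, 13, 10)


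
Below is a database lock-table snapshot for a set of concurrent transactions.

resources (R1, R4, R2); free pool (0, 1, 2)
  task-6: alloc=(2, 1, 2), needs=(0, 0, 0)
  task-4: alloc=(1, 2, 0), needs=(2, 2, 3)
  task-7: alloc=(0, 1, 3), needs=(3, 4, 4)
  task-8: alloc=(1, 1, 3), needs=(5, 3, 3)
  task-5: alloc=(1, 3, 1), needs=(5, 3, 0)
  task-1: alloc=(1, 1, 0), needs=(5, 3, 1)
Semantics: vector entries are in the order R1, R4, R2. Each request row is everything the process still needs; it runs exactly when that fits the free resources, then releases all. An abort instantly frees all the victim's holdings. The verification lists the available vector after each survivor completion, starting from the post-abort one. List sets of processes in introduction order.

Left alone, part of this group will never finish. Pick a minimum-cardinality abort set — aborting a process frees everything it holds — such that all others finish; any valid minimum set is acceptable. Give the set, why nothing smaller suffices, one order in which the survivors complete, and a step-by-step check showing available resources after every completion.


The answer: abort task-8 and task-1.
Key observation: task-5 could never have finished before the abort; with (2, 2, 3) returned by task-8 and task-1, it fits at step 3.
No one abort is enough; case by case: task-6 alone leaves task-8 blocked (short on R1); task-4 alone leaves task-8 blocked (short on R1); task-7 alone leaves task-8 blocked (short on R1); task-8 alone leaves task-5 blocked (short on R1); task-5 alone leaves task-8 blocked (short on R1); task-1 alone leaves task-8 blocked (short on R1).
One survivor order: task-4, task-6, task-5, task-7. Step-by-step check (post-abort pool first):
  pool = (2, 3, 5)
  run task-4 (needs (2, 2, 3), free (2, 3, 5)); after release of (1, 2, 0) the pool is (3, 5, 5)
  run task-6 (needs (0, 0, 0), free (3, 5, 5)); after release of (2, 1, 2) the pool is (5, 6, 7)
  run task-5 (needs (5, 3, 0), free (5, 6, 7)); after release of (1, 3, 1) the pool is (6, 9, 8)
  run task-7 (needs (3, 4, 4), free (6, 9, 8)); after release of (0, 1, 3) the pool is (6, 10, 11)


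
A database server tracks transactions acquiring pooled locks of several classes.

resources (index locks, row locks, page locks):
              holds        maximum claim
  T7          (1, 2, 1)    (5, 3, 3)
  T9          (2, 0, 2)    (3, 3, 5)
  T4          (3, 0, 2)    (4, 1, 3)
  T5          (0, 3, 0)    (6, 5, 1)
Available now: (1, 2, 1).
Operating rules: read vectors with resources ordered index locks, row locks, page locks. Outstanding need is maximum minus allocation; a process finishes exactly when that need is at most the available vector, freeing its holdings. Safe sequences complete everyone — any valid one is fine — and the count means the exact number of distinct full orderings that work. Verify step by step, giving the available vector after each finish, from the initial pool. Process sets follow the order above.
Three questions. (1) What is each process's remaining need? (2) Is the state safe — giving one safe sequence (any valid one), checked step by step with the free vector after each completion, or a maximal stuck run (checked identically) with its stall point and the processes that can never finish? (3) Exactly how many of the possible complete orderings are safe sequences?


(1) Remaining need (order index locks, row locks, page locks):
  T7: (4, 1, 2)
  T9: (1, 3, 3)
  T4: (1, 1, 1)
  T5: (6, 2, 1)
(2) The state is SAFE; one workable sequence: T4, T7, T9, T5.
Key observation: T4 is the earliest step where a requested resource binds exactly: need (1, 1, 1), pool (1, 2, 1) at its turn.
Check, step by step:
  pool = (1, 2, 1)
  run T4 (needs (1, 1, 1), free (1, 2, 1)); after release of (3, 0, 2) the pool is (4, 2, 3)
  run T7 (needs (4, 1, 2), free (4, 2, 3)); after release of (1, 2, 1) the pool is (5, 4, 4)
  run T9 (needs (1, 3, 3), free (5, 4, 4)); after release of (2, 0, 2) the pool is (7, 4, 6)
  run T5 (needs (6, 2, 1), free (7, 4, 6)); after release of (0, 3, 0) the pool is (7, 7, 6)
(3) Precisely 1 of the possible complete orderings is a safe sequence.


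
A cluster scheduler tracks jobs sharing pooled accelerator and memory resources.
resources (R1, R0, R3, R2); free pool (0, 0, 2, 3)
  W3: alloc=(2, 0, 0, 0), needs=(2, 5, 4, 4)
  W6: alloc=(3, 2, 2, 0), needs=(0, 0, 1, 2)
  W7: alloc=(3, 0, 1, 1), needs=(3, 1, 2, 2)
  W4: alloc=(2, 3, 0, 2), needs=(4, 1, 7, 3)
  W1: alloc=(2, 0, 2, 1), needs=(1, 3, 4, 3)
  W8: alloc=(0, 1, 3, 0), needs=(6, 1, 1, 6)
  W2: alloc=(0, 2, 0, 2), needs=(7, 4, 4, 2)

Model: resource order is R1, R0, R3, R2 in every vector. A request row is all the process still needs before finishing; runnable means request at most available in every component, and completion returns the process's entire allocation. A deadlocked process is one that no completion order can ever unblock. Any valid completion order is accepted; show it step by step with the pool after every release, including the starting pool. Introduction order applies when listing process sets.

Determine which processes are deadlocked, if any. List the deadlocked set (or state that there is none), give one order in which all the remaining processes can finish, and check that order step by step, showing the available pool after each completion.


Deadlocked: W3, W4, W1, W8 and W2.
Key observation: after W6, W7 the pool peaks at (6, 2, 5, 4), and each blocked process is short somewhere: W3 on R0; W4 on R3; W1 on R0; W8 on R2; W2 on R1, R0.
A valid finishing order for the others: W6, W7. Check, step by step:
  pool = (0, 0, 2, 3)
  W6 needs (0, 0, 1, 2) <= (0, 0, 2, 3) -> finishes; pool += (3, 2, 2, 0) = (3, 2, 4, 3)
  W7 needs (3, 1, 2, 2) <= (3, 2, 4, 3) -> finishes; pool += (3, 0, 1, 1) = (6, 2, 5, 4)
The stuck group stays short no matter what:
  blocked: W3 wants (2, 5, 4, 4), pool (6, 2, 5, 4) — not enough R0
  blocked: W4 wants (4, 1, 7, 3), pool (6, 2, 5, 4) — not enough R3
  blocked: W1 wants (1, 3, 4, 3), pool (6, 2, 5, 4) — not enough R0
  blocked: W8 wants (6, 1, 1, 6), pool (6, 2, 5, 4) — not enough R2
  blocked: W2 wants (7, 4, 4, 2), pool (6, 2, 5, 4) — not enough R1 and R0


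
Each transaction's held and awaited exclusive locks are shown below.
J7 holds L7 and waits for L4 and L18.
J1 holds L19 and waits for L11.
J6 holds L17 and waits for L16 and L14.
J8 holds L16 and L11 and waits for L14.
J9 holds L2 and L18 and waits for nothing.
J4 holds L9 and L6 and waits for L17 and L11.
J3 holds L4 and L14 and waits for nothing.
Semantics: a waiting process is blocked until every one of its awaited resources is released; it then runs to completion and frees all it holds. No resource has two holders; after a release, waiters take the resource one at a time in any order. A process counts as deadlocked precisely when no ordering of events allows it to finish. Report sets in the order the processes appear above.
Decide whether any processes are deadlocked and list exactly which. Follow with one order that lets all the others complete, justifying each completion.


No process is deadlocked.
Key observation: no waiting chain loops back on itself — every chain ends at a process that waits on nothing, so everyone eventually runs.
The rest can finish in the order J3, J8, J6, J9, J4, J7, J1.
Check, step by step:
  J3 waits on nothing -> runs at once and releases L4 and L14
  run J8 (all its waits — L14 — are resolved); releases L16 and L11
  run J6 (all its waits — L16 and L14 — are resolved); releases L17
  J9 waits on nothing -> runs at once and releases L2 and L18
  run J4 (all its waits — L17 and L11 — are resolved); releases L9 and L6
  run J7 (all its waits — L4 and L18 — are resolved); releases L7
  run J1 (all its waits — L11 — are resolved); releases L19


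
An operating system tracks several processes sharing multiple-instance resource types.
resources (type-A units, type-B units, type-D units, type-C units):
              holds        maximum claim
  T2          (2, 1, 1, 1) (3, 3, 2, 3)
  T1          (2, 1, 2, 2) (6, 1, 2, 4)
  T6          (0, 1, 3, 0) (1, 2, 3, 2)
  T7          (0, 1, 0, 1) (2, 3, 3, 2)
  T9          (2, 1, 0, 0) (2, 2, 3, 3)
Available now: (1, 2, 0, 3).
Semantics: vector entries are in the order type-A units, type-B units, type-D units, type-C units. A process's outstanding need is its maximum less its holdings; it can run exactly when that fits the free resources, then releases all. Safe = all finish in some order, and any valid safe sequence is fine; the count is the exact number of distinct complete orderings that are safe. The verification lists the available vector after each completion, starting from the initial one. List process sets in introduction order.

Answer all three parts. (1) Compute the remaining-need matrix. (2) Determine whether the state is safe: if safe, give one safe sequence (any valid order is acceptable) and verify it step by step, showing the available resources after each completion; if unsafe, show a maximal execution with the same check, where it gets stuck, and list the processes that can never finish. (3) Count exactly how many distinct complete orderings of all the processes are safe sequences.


(1) Outstanding need per process (order type-A units, type-B units, type-D units, type-C units):
  T2: (1, 2, 1, 2)
  T1: (4, 0, 0, 2)
  T6: (1, 1, 0, 2)
  T7: (2, 2, 3, 1)
  T9: (0, 1, 3, 3)
(2) SAFE, for example via the order T6, T9, T7, T2, T1.
Key observation: T6 is the earliest step where a requested resource binds exactly: need (1, 1, 0, 2), pool (1, 2, 0, 3) at its turn.
Step-by-step check:
  pool = (1, 2, 0, 3)
  T6: need (1, 1, 0, 2) fits (1, 2, 0, 3); releases (0, 1, 3, 0), pool now (1, 3, 3, 3)
  T9: need (0, 1, 3, 3) fits (1, 3, 3, 3); releases (2, 1, 0, 0), pool now (3, 4, 3, 3)
  T7: need (2, 2, 3, 1) fits (3, 4, 3, 3); releases (0, 1, 0, 1), pool now (3, 5, 3, 4)
  T2: need (1, 2, 1, 2) fits (3, 5, 3, 4); releases (2, 1, 1, 1), pool now (5, 6, 4, 5)
  T1: need (4, 0, 0, 2) fits (5, 6, 4, 5); releases (2, 1, 2, 2), pool now (7, 7, 6, 7)
(3) Exactly 6 of the possible complete orderings are safe sequences.


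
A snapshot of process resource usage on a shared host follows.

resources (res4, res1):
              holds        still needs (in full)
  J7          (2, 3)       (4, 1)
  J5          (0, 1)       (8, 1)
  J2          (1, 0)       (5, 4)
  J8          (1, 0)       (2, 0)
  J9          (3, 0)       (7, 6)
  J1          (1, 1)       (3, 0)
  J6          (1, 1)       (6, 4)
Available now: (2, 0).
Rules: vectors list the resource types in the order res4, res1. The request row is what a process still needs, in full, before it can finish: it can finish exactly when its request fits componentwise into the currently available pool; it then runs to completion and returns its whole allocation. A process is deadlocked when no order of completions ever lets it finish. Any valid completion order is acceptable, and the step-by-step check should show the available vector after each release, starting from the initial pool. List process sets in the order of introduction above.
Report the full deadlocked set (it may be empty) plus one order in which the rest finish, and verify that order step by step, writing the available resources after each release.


Nothing here is deadlocked.
Key observation: there is always a runnable process — J8 first — so the state unwinds completely.
One completion order for the rest: J8, J1, J7, J6, J2, J5, J9. Verifying each step:
  pool = (2, 0)
  run J8 (needs (2, 0), free (2, 0)); after release of (1, 0) the pool is (3, 0)
  run J1 (needs (3, 0), free (3, 0)); after release of (1, 1) the pool is (4, 1)
  run J7 (needs (4, 1), free (4, 1)); after release of (2, 3) the pool is (6, 4)
  run J6 (needs (6, 4), free (6, 4)); after release of (1, 1) the pool is (7, 5)
  run J2 (needs (5, 4), free (7, 5)); after release of (1, 0) the pool is (8, 5)
  run J5 (needs (8, 1), free (8, 5)); after release of (0, 1) the pool is (8, 6)
  run J9 (needs (7, 6), free (8, 6)); after release of (3, 0) the pool is (11, 6)


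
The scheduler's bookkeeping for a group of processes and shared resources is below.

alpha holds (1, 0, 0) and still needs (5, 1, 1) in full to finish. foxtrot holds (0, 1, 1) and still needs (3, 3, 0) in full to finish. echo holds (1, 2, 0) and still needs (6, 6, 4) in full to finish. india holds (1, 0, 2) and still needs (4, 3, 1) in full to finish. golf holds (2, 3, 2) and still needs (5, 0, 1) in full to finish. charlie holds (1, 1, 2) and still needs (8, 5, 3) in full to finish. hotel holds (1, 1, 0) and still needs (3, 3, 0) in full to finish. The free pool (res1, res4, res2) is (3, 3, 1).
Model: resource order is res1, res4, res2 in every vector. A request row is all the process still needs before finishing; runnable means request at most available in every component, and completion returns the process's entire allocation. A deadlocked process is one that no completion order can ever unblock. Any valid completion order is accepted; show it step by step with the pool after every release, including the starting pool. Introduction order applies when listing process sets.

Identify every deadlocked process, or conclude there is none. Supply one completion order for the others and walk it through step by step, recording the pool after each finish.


Nothing here is deadlocked.
Key observation: hotel fits the free pool immediately, and its release cascades until everyone finishes.
The rest can finish in the order hotel, foxtrot, india, golf, echo, alpha, charlie. Verifying each step:
  pool = (3, 3, 1)
  hotel needs (3, 3, 0) <= (3, 3, 1) -> finishes; pool += (1, 1, 0) = (4, 4, 1)
  foxtrot needs (3, 3, 0) <= (4, 4, 1) -> finishes; pool += (0, 1, 1) = (4, 5, 2)
  india needs (4, 3, 1) <= (4, 5, 2) -> finishes; pool += (1, 0, 2) = (5, 5, 4)
  golf needs (5, 0, 1) <= (5, 5, 4) -> finishes; pool += (2, 3, 2) = (7, 8, 6)
  echo needs (6, 6, 4) <= (7, 8, 6) -> finishes; pool += (1, 2, 0) = (8, 10, 6)
  alpha needs (5, 1, 1) <= (8, 10, 6) -> finishes; pool += (1, 0, 0) = (9, 10, 6)
  charlie needs (8, 5, 3) <= (9, 10, 6) -> finishes; pool += (1, 1, 2) = (10, 11, 8)


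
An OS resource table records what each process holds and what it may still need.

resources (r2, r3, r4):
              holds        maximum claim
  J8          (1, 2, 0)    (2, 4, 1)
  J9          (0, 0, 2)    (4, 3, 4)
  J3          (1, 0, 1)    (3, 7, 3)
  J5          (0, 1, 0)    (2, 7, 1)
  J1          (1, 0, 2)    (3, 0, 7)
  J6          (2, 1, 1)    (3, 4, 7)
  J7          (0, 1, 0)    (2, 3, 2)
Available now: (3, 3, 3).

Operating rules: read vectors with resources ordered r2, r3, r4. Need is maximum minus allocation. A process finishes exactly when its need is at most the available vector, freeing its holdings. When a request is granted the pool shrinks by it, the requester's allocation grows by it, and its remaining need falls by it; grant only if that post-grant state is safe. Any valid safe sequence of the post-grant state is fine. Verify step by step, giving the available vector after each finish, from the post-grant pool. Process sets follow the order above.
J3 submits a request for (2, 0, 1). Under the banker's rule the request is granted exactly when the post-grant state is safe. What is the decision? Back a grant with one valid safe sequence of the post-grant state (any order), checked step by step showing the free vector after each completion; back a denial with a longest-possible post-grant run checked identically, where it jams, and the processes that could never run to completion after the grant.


GRANT. The post-grant state is safe; one safe sequence: J8, J7, J5, J3, J9, J6, J1.
Key observation: post-grant, (1, 3, 2) remains, and an order beginning with J8 completes everyone.
Step-by-step check of the post-grant state:
  pool = (1, 3, 2)
  J8: need (1, 2, 1) fits (1, 3, 2); releases (1, 2, 0), pool now (2, 5, 2)
  J7: need (2, 2, 2) fits (2, 5, 2); releases (0, 1, 0), pool now (2, 6, 2)
  J5: need (2, 6, 1) fits (2, 6, 2); releases (0, 1, 0), pool now (2, 7, 2)
  J3: need (0, 7, 1) fits (2, 7, 2); releases (3, 0, 2), pool now (5, 7, 4)
  J9: need (4, 3, 2) fits (5, 7, 4); releases (0, 0, 2), pool now (5, 7, 6)
  J6: need (1, 3, 6) fits (5, 7, 6); releases (2, 1, 1), pool now (7, 8, 7)
  J1: need (2, 0, 5) fits (7, 8, 7); releases (1, 0, 2), pool now (8, 8, 9)


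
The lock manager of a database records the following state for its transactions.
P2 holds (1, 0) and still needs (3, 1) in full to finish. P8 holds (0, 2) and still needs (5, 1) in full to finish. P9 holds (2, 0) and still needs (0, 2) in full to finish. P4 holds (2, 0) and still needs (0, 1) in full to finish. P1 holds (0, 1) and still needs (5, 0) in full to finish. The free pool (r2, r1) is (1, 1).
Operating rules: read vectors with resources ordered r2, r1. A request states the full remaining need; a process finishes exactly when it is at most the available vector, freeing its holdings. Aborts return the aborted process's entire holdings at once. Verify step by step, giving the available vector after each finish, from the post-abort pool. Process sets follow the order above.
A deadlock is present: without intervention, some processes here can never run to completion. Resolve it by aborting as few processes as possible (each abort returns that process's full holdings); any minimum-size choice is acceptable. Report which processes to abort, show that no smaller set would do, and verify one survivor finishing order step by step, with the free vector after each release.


Abort P9.
Key observation: before aborting P9, P1 was permanently blocked — no order could ever run it; afterwards it completes at step 3.
Minimality: the empty abort set fails — the state is deadlocked as it stands.
The survivors complete as P2, P4, P1, P8. Step-by-step check (starting from the post-abort pool):
  pool = (3, 1)
  run P2 (needs (3, 1), free (3, 1)); after release of (1, 0) the pool is (4, 1)
  run P4 (needs (0, 1), free (4, 1)); after release of (2, 0) the pool is (6, 1)
  run P1 (needs (5, 0), free (6, 1)); after release of (0, 1) the pool is (6, 2)
  run P8 (needs (5, 1), free (6, 2)); after release of (0, 2) the pool is (6, 4)


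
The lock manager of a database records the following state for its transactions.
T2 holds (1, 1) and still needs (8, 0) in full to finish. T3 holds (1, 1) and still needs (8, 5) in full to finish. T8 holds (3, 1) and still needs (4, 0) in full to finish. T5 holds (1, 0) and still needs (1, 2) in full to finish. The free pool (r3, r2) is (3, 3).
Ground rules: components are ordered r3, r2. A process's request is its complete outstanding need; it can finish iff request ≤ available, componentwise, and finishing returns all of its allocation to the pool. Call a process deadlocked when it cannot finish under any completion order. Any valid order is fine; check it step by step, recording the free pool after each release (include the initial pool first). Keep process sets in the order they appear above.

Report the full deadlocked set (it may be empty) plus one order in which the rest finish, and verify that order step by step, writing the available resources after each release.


Deadlocked set: T2 and T3.
Key observation: once T5, T8 finish, the pool peaks at (7, 4) — and every remaining process still needs more r3 than that.
One completion order for the rest: T5, T8. Check, step by step:
  pool = (3, 3)
  T5 needs (1, 2) <= (3, 3) -> finishes; pool += (1, 0) = (4, 3)
  T8 needs (4, 0) <= (4, 3) -> finishes; pool += (3, 1) = (7, 4)
The stuck group stays short no matter what:
  T2 still needs (8, 0) but only (7, 4) is free — short on r3
  T3 still needs (8, 5) but only (7, 4) is free — short on r3 and r2


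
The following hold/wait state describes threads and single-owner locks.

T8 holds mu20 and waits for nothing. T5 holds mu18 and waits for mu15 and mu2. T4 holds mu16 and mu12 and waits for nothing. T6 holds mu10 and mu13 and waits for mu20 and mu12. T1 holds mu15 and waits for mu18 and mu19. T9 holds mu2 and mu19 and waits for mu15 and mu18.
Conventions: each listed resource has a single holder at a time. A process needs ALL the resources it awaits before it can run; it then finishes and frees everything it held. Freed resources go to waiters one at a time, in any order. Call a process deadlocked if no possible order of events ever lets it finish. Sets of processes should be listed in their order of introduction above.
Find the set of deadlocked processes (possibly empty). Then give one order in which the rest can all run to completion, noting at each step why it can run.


Deadlocked: T5, T1 and T9.
Key observation: T5 -> T1 -> T5 is a circular wait — nothing in it can go first; T9 is caught in further circular waits.
The rest can finish in the order T8, T4, T6.
Check, step by step:
  T8: no waits; runs immediately, freeing mu20
  T4: no waits; runs immediately, freeing mu16 and mu12
  T6 waits on mu20 and mu12 — all released -> runs and releases mu10 and mu13


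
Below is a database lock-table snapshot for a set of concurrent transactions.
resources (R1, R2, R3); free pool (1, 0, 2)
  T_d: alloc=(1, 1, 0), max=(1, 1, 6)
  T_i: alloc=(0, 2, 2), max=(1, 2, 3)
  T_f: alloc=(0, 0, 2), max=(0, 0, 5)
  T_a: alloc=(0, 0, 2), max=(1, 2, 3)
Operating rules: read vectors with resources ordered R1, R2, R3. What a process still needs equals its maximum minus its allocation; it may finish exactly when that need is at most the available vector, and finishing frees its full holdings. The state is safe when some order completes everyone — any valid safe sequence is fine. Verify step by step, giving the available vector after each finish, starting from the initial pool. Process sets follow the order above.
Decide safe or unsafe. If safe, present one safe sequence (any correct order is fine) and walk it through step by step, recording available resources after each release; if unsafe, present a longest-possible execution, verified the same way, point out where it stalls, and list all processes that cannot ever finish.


SAFE. One safe sequence: T_i, T_a, T_f, T_d.
Key observation: the first exact fit in this order is T_i — it needs (1, 0, 1) with (1, 0, 2) free, meeting a requested resource to the last unit.
Step-by-step check:
  pool = (1, 0, 2)
  run T_i (needs (1, 0, 1), free (1, 0, 2)); after release of (0, 2, 2) the pool is (1, 2, 4)
  run T_a (needs (1, 2, 1), free (1, 2, 4)); after release of (0, 0, 2) the pool is (1, 2, 6)
  run T_f (needs (0, 0, 3), free (1, 2, 6)); after release of (0, 0, 2) the pool is (1, 2, 8)
  run T_d (needs (0, 0, 6), free (1, 2, 8)); after release of (1, 1, 0) the pool is (2, 3, 8)


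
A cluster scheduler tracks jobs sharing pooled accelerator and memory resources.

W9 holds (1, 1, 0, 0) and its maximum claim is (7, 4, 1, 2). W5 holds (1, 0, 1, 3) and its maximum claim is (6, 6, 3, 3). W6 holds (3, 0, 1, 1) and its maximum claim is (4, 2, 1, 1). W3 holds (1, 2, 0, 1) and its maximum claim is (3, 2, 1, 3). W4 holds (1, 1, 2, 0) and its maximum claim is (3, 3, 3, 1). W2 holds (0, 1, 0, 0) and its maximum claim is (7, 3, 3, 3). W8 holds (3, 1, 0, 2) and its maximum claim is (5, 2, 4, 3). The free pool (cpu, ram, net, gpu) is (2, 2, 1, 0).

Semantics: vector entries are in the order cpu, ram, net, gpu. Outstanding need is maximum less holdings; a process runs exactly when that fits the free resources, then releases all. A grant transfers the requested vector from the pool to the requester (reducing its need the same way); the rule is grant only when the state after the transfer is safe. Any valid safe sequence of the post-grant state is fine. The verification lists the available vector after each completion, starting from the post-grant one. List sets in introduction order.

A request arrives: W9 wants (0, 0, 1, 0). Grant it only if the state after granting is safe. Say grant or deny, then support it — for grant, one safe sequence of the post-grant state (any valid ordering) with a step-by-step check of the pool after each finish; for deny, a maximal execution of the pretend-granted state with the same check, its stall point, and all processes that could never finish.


DENY — the pretend-granted state is unsafe.
Key observation: after W6, W4 the pool peaks at (6, 3, 3, 1), and each blocked process is short somewhere: W9 on gpu; W5 on ram; W3 on gpu; W2 on cpu, gpu; W8 on net.
Pretend the grant happened; the run W6, W4 goes as far as possible. Verifying each step:
  pool = (2, 2, 0, 0)
  W6: need (1, 2, 0, 0) fits (2, 2, 0, 0); releases (3, 0, 1, 1), pool now (5, 2, 1, 1)
  W4: need (2, 2, 1, 1) fits (5, 2, 1, 1); releases (1, 1, 2, 0), pool now (6, 3, 3, 1)
  blocked: W9 wants (6, 3, 0, 2), pool (6, 3, 3, 1) — not enough gpu
  blocked: W5 wants (5, 6, 2, 0), pool (6, 3, 3, 1) — not enough ram
  blocked: W3 wants (2, 0, 1, 2), pool (6, 3, 3, 1) — not enough gpu
  blocked: W2 wants (7, 2, 3, 3), pool (6, 3, 3, 1) — not enough cpu and gpu
  blocked: W8 wants (2, 1, 4, 1), pool (6, 3, 3, 1) — not enough net
Processes that could never finish after the grant: W9, W5, W3, W2 and W8.
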